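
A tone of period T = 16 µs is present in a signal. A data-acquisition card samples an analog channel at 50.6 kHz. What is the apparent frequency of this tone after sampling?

T = 16 µs → f = 1/T = 62.5 kHz.
62.5 kHz mod fs = 11.9 kHz.
11.9 kHz ≤ fs/2 = 25.3 kHz, appears at 11.9 kHz.

11.9 kHz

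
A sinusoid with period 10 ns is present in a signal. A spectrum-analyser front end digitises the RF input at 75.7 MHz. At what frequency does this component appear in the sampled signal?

T = 10 ns → f = 1/T = 100 MHz.
100 MHz mod fs = 24.3 MHz.
24.3 MHz ≤ fs/2 = 37.85 MHz, appears at 24.3 MHz.

24.3 MHz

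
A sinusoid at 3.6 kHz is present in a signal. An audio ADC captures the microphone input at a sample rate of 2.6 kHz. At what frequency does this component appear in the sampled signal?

3.6 kHz mod fs = 1 kHz.
1 kHz ≤ fs/2 = 1.3 kHz, appears at 1 kHz.

1 kHz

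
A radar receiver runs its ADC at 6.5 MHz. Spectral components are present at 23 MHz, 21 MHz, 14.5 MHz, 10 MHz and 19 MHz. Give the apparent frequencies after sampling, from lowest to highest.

fs/2 = 3.25 MHz.
23 MHz mod fs = 3.5 MHz.
3.5 MHz > fs/2 = 3.25 MHz, folds to fs − 3.5 MHz = 3 MHz.
21 MHz mod fs = 1.5 MHz.
1.5 MHz ≤ fs/2 = 3.25 MHz, appears at 1.5 MHz.
14.5 MHz mod fs = 1.5 MHz.
1.5 MHz ≤ fs/2 = 3.25 MHz, appears at 1.5 MHz.
10 MHz mod fs = 3.5 MHz.
3.5 MHz > fs/2 = 3.25 MHz, folds to fs − 3.5 MHz = 3 MHz.
19 MHz mod fs = 6 MHz.
6 MHz > fs/2 = 3.25 MHz, folds to fs − 6 MHz = 0.5 MHz.
Distinct values: {0.5 MHz, 1.5 MHz, 3 MHz}.

0.5 MHz, 1.5 MHz, 3 MHz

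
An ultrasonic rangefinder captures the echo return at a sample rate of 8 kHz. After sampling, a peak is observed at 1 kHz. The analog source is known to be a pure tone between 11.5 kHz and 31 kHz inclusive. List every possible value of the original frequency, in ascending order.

Frequencies that alias to 1 kHz are k·fs ± 1 kHz for integer k ≥ 0.
k=0: 1 kHz.
k=1: 7 kHz, 9 kHz.
k=2: 15 kHz, 17 kHz.
k=3: 23 kHz, 25 kHz.
k=4: 31 kHz, 33 kHz.
k=5: 39 kHz, 41 kHz.
Within [11.5 kHz, 31 kHz]: 15 kHz, 17 kHz, 23 kHz, 25 kHz, 31 kHz.

15 kHz, 17 kHz, 23 kHz, 25 kHz, 31 kHz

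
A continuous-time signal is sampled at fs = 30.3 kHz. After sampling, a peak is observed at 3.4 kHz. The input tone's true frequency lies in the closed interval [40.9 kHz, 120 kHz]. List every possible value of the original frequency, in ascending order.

57.2 kHz, 64 kHz, 87.5 kHz, 94.3 kHz, 117.8 kHz

Frequencies that alias to 3.4 kHz are k·fs ± 3.4 kHz for integer k ≥ 0.
k=0: 3.4 kHz.
k=1: 26.9 kHz, 33.7 kHz.
k=2: 57.2 kHz, 64 kHz.
k=3: 87.5 kHz, 94.3 kHz.
k=4: 117.8 kHz, 124.6 kHz.
k=5: 148.1 kHz, 154.9 kHz.
Within [40.9 kHz, 120 kHz]: 57.2 kHz, 64 kHz, 87.5 kHz, 94.3 kHz, 117.8 kHz.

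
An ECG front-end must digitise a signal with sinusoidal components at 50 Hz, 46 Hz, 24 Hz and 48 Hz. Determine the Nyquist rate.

Highest-frequency component: 50 Hz.
Nyquist rate = 2 × 50 Hz = 100 Hz.

100 Hz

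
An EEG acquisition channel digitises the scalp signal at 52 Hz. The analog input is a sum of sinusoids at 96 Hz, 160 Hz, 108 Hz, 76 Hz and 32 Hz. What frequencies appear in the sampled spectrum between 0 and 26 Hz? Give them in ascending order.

4 Hz, 8 Hz, 20 Hz, 24 Hz

fs/2 = 26 Hz.
96 Hz mod fs = 44 Hz.
44 Hz > fs/2 = 26 Hz, folds to fs − 44 Hz = 8 Hz.
160 Hz mod fs = 4 Hz.
4 Hz ≤ fs/2 = 26 Hz, appears at 4 Hz.
108 Hz mod fs = 4 Hz.
4 Hz ≤ fs/2 = 26 Hz, appears at 4 Hz.
76 Hz mod fs = 24 Hz.
24 Hz ≤ fs/2 = 26 Hz, appears at 24 Hz.
32 Hz > fs/2 = 26 Hz, folds to fs − 32 Hz = 20 Hz.
Distinct values: {4 Hz, 8 Hz, 20 Hz, 24 Hz}.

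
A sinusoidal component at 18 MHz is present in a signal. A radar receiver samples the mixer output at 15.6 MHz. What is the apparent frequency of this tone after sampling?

2.4 MHz

18 MHz mod fs = 2.4 MHz.
2.4 MHz ≤ fs/2 = 7.8 MHz, appears at 2.4 MHz.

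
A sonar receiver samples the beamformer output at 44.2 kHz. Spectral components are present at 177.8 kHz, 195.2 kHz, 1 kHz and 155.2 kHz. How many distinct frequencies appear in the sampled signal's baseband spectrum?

fs/2 = 22.1 kHz.
177.8 kHz mod fs = 1 kHz.
1 kHz ≤ fs/2 = 22.1 kHz, appears at 1 kHz.
195.2 kHz mod fs = 18.4 kHz.
18.4 kHz ≤ fs/2 = 22.1 kHz, appears at 18.4 kHz.
1 kHz ≤ fs/2 = 22.1 kHz, passes unchanged.
155.2 kHz mod fs = 22.6 kHz.
22.6 kHz > fs/2 = 22.1 kHz, folds to fs − 22.6 kHz = 21.6 kHz.
Distinct values: {1 kHz, 18.4 kHz, 21.6 kHz} → 3.

3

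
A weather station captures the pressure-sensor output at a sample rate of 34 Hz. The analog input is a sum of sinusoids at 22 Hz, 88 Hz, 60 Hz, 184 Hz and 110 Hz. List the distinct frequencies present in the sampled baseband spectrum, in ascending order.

8 Hz, 12 Hz, 14 Hz

fs/2 = 17 Hz.
22 Hz > fs/2 = 17 Hz, folds to fs − 22 Hz = 12 Hz.
88 Hz mod fs = 20 Hz.
20 Hz > fs/2 = 17 Hz, folds to fs − 20 Hz = 14 Hz.
60 Hz mod fs = 26 Hz.
26 Hz > fs/2 = 17 Hz, folds to fs − 26 Hz = 8 Hz.
184 Hz mod fs = 14 Hz.
14 Hz ≤ fs/2 = 17 Hz, appears at 14 Hz.
110 Hz mod fs = 8 Hz.
8 Hz ≤ fs/2 = 17 Hz, appears at 8 Hz.
Distinct values: {8 Hz, 12 Hz, 14 Hz}.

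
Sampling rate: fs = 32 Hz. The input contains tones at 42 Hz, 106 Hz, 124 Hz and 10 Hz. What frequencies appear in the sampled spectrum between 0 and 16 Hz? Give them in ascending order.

4 Hz, 10 Hz

fs/2 = 16 Hz.
42 Hz mod fs = 10 Hz.
10 Hz ≤ fs/2 = 16 Hz, appears at 10 Hz.
106 Hz mod fs = 10 Hz.
10 Hz ≤ fs/2 = 16 Hz, appears at 10 Hz.
124 Hz mod fs = 28 Hz.
28 Hz > fs/2 = 16 Hz, folds to fs − 28 Hz = 4 Hz.
10 Hz ≤ fs/2 = 16 Hz, passes unchanged.
Distinct values: {4 Hz, 10 Hz}.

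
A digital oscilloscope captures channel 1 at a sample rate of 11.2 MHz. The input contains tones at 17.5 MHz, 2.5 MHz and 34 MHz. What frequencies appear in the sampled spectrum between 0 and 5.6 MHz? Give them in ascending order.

fs/2 = 5.6 MHz.
17.5 MHz mod fs = 6.3 MHz.
6.3 MHz > fs/2 = 5.6 MHz, folds to fs − 6.3 MHz = 4.9 MHz.
2.5 MHz ≤ fs/2 = 5.6 MHz, passes unchanged.
34 MHz mod fs = 0.4 MHz.
0.4 MHz ≤ fs/2 = 5.6 MHz, appears at 0.4 MHz.
Distinct values: {0.4 MHz, 2.5 MHz, 4.9 MHz}.

0.4 MHz, 2.5 MHz, 4.9 MHz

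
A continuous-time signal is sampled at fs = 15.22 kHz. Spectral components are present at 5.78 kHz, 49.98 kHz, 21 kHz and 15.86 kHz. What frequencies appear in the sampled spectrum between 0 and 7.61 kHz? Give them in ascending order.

0.64 kHz, 4.32 kHz, 5.78 kHz

fs/2 = 7.61 kHz.
5.78 kHz ≤ fs/2 = 7.61 kHz, passes unchanged.
49.98 kHz mod fs = 4.32 kHz.
4.32 kHz ≤ fs/2 = 7.61 kHz, appears at 4.32 kHz.
21 kHz mod fs = 5.78 kHz.
5.78 kHz ≤ fs/2 = 7.61 kHz, appears at 5.78 kHz.
15.86 kHz mod fs = 0.64 kHz.
0.64 kHz ≤ fs/2 = 7.61 kHz, appears at 0.64 kHz.
Distinct values: {0.64 kHz, 4.32 kHz, 5.78 kHz}.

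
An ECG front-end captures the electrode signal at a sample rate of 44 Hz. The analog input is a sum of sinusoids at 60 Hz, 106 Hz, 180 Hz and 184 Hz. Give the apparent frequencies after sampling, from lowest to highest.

4 Hz, 8 Hz, 16 Hz, 18 Hz

fs/2 = 22 Hz.
60 Hz mod fs = 16 Hz.
16 Hz ≤ fs/2 = 22 Hz, appears at 16 Hz.
106 Hz mod fs = 18 Hz.
18 Hz ≤ fs/2 = 22 Hz, appears at 18 Hz.
180 Hz mod fs = 4 Hz.
4 Hz ≤ fs/2 = 22 Hz, appears at 4 Hz.
184 Hz mod fs = 8 Hz.
8 Hz ≤ fs/2 = 22 Hz, appears at 8 Hz.
Distinct values: {4 Hz, 8 Hz, 16 Hz, 18 Hz}.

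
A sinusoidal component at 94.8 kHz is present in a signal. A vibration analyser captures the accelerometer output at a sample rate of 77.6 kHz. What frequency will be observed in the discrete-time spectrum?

94.8 kHz mod fs = 17.2 kHz.
17.2 kHz ≤ fs/2 = 38.8 kHz, appears at 17.2 kHz.

17.2 kHz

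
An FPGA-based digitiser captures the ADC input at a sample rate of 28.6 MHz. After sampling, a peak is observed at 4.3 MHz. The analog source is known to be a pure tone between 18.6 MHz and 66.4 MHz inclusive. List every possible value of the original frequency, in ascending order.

24.3 MHz, 32.9 MHz, 52.9 MHz, 61.5 MHz

Frequencies that alias to 4.3 MHz are k·fs ± 4.3 MHz for integer k ≥ 0.
k=0: 4.3 MHz.
k=1: 24.3 MHz, 32.9 MHz.
k=2: 52.9 MHz, 61.5 MHz.
k=3: 81.5 MHz, 90.1 MHz.
Within [18.6 MHz, 66.4 MHz]: 24.3 MHz, 32.9 MHz, 52.9 MHz, 61.5 MHz.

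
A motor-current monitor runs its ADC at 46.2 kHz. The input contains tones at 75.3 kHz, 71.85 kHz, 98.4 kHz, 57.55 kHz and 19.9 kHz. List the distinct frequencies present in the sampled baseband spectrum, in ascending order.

fs/2 = 23.1 kHz.
75.3 kHz mod fs = 29.1 kHz.
29.1 kHz > fs/2 = 23.1 kHz, folds to fs − 29.1 kHz = 17.1 kHz.
71.85 kHz mod fs = 25.65 kHz.
25.65 kHz > fs/2 = 23.1 kHz, folds to fs − 25.65 kHz = 20.55 kHz.
98.4 kHz mod fs = 6 kHz.
6 kHz ≤ fs/2 = 23.1 kHz, appears at 6 kHz.
57.55 kHz mod fs = 11.35 kHz.
11.35 kHz ≤ fs/2 = 23.1 kHz, appears at 11.35 kHz.
19.9 kHz ≤ fs/2 = 23.1 kHz, passes unchanged.
Distinct values: {6 kHz, 11.35 kHz, 17.1 kHz, 19.9 kHz, 20.55 kHz}.

6 kHz, 11.35 kHz, 17.1 kHz, 19.9 kHz, 20.55 kHz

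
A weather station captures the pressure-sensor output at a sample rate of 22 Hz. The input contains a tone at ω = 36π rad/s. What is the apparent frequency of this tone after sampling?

4 Hz

ω = 36π rad/s → f = ω/(2π) = 18 Hz.
18 Hz > fs/2 = 11 Hz, folds to fs − 18 Hz = 4 Hz.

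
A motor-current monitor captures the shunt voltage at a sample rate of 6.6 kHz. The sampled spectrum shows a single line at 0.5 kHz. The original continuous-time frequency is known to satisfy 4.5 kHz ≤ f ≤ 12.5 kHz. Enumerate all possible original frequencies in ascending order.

Frequencies that alias to 0.5 kHz are k·fs ± 0.5 kHz for integer k ≥ 0.
k=0: 0.5 kHz.
k=1: 6.1 kHz, 7.1 kHz.
k=2: 12.7 kHz, 13.7 kHz.
Within [4.5 kHz, 12.5 kHz]: 6.1 kHz, 7.1 kHz.

6.1 kHz, 7.1 kHz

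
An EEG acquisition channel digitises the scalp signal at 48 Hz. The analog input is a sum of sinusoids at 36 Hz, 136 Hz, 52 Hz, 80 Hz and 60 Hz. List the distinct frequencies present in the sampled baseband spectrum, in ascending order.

4 Hz, 8 Hz, 12 Hz, 16 Hz

fs/2 = 24 Hz.
36 Hz > fs/2 = 24 Hz, folds to fs − 36 Hz = 12 Hz.
136 Hz mod fs = 40 Hz.
40 Hz > fs/2 = 24 Hz, folds to fs − 40 Hz = 8 Hz.
52 Hz mod fs = 4 Hz.
4 Hz ≤ fs/2 = 24 Hz, appears at 4 Hz.
80 Hz mod fs = 32 Hz.
32 Hz > fs/2 = 24 Hz, folds to fs − 32 Hz = 16 Hz.
60 Hz mod fs = 12 Hz.
12 Hz ≤ fs/2 = 24 Hz, appears at 12 Hz.
Distinct values: {4 Hz, 8 Hz, 12 Hz, 16 Hz}.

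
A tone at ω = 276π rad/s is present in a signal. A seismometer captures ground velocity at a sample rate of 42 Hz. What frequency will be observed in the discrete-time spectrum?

12 Hz

ω = 276π rad/s → f = ω/(2π) = 138 Hz.
138 Hz mod fs = 12 Hz.
12 Hz ≤ fs/2 = 21 Hz, appears at 12 Hz.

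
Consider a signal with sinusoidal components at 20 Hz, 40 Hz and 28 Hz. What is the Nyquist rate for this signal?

Highest-frequency component: 40 Hz.
Nyquist rate = 2 × 40 Hz = 80 Hz.

80 Hz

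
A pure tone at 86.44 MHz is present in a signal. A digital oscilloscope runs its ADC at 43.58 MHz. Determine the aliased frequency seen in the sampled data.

0.72 MHz

86.44 MHz mod fs = 42.86 MHz.
42.86 MHz > fs/2 = 21.79 MHz, folds to fs − 42.86 MHz = 0.72 MHz.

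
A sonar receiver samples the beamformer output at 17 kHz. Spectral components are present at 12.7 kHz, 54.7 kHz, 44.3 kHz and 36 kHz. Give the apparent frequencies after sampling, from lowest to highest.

fs/2 = 8.5 kHz.
12.7 kHz > fs/2 = 8.5 kHz, folds to fs − 12.7 kHz = 4.3 kHz.
54.7 kHz mod fs = 3.7 kHz.
3.7 kHz ≤ fs/2 = 8.5 kHz, appears at 3.7 kHz.
44.3 kHz mod fs = 10.3 kHz.
10.3 kHz > fs/2 = 8.5 kHz, folds to fs − 10.3 kHz = 6.7 kHz.
36 kHz mod fs = 2 kHz.
2 kHz ≤ fs/2 = 8.5 kHz, appears at 2 kHz.
Distinct values: {2 kHz, 3.7 kHz, 4.3 kHz, 6.7 kHz}.

2 kHz, 3.7 kHz, 4.3 kHz, 6.7 kHz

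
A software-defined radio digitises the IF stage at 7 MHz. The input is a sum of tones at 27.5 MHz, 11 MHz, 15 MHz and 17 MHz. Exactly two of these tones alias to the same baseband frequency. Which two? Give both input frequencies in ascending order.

11 MHz, 17 MHz

fs/2 = 3.5 MHz.
27.5 MHz mod fs = 6.5 MHz.
6.5 MHz > fs/2 = 3.5 MHz, folds to fs − 6.5 MHz = 0.5 MHz.
11 MHz mod fs = 4 MHz.
4 MHz > fs/2 = 3.5 MHz, folds to fs − 4 MHz = 3 MHz.
15 MHz mod fs = 1 MHz.
1 MHz ≤ fs/2 = 3.5 MHz, appears at 1 MHz.
17 MHz mod fs = 3 MHz.
3 MHz ≤ fs/2 = 3.5 MHz, appears at 3 MHz.
11 MHz and 17 MHz both map to 3 MHz.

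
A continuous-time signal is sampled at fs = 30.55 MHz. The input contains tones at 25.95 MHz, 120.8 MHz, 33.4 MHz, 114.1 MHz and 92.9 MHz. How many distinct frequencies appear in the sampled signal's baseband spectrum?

5

fs/2 = 15.275 MHz.
25.95 MHz > fs/2 = 15.275 MHz, folds to fs − 25.95 MHz = 4.6 MHz.
120.8 MHz mod fs = 29.15 MHz.
29.15 MHz > fs/2 = 15.275 MHz, folds to fs − 29.15 MHz = 1.4 MHz.
33.4 MHz mod fs = 2.85 MHz.
2.85 MHz ≤ fs/2 = 15.275 MHz, appears at 2.85 MHz.
114.1 MHz mod fs = 22.45 MHz.
22.45 MHz > fs/2 = 15.275 MHz, folds to fs − 22.45 MHz = 8.1 MHz.
92.9 MHz mod fs = 1.25 MHz.
1.25 MHz ≤ fs/2 = 15.275 MHz, appears at 1.25 MHz.
Distinct values: {1.25 MHz, 1.4 MHz, 2.85 MHz, 4.6 MHz, 8.1 MHz} → 5.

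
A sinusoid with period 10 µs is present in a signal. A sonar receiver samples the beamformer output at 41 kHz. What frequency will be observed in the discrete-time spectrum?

T = 10 µs → f = 1/T = 100 kHz.
100 kHz mod fs = 18 kHz.
18 kHz ≤ fs/2 = 20.5 kHz, appears at 18 kHz.

18 kHz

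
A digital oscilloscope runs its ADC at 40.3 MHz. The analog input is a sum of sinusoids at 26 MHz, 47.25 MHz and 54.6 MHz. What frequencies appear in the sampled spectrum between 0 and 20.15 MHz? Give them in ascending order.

6.95 MHz, 14.3 MHz

fs/2 = 20.15 MHz.
26 MHz > fs/2 = 20.15 MHz, folds to fs − 26 MHz = 14.3 MHz.
47.25 MHz mod fs = 6.95 MHz.
6.95 MHz ≤ fs/2 = 20.15 MHz, appears at 6.95 MHz.
54.6 MHz mod fs = 14.3 MHz.
14.3 MHz ≤ fs/2 = 20.15 MHz, appears at 14.3 MHz.
Distinct values: {6.95 MHz, 14.3 MHz}.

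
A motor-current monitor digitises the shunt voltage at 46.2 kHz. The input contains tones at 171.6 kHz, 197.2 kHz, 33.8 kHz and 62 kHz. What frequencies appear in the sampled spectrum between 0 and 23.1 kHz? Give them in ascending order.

fs/2 = 23.1 kHz.
171.6 kHz mod fs = 33 kHz.
33 kHz > fs/2 = 23.1 kHz, folds to fs − 33 kHz = 13.2 kHz.
197.2 kHz mod fs = 12.4 kHz.
12.4 kHz ≤ fs/2 = 23.1 kHz, appears at 12.4 kHz.
33.8 kHz > fs/2 = 23.1 kHz, folds to fs − 33.8 kHz = 12.4 kHz.
62 kHz mod fs = 15.8 kHz.
15.8 kHz ≤ fs/2 = 23.1 kHz, appears at 15.8 kHz.
Distinct values: {12.4 kHz, 13.2 kHz, 15.8 kHz}.

12.4 kHz, 13.2 kHz, 15.8 kHz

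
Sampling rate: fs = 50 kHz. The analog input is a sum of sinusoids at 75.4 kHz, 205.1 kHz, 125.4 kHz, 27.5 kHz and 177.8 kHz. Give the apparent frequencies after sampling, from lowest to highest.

5.1 kHz, 22.2 kHz, 22.5 kHz, 24.6 kHz

fs/2 = 25 kHz.
75.4 kHz mod fs = 25.4 kHz.
25.4 kHz > fs/2 = 25 kHz, folds to fs − 25.4 kHz = 24.6 kHz.
205.1 kHz mod fs = 5.1 kHz.
5.1 kHz ≤ fs/2 = 25 kHz, appears at 5.1 kHz.
125.4 kHz mod fs = 25.4 kHz.
25.4 kHz > fs/2 = 25 kHz, folds to fs − 25.4 kHz = 24.6 kHz.
27.5 kHz > fs/2 = 25 kHz, folds to fs − 27.5 kHz = 22.5 kHz.
177.8 kHz mod fs = 27.8 kHz.
27.8 kHz > fs/2 = 25 kHz, folds to fs − 27.8 kHz = 22.2 kHz.
Distinct values: {5.1 kHz, 22.2 kHz, 22.5 kHz, 24.6 kHz}.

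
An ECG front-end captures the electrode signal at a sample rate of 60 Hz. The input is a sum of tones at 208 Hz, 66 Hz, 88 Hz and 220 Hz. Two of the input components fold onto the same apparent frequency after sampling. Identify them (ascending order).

88 Hz, 208 Hz

fs/2 = 30 Hz.
208 Hz mod fs = 28 Hz.
28 Hz ≤ fs/2 = 30 Hz, appears at 28 Hz.
66 Hz mod fs = 6 Hz.
6 Hz ≤ fs/2 = 30 Hz, appears at 6 Hz.
88 Hz mod fs = 28 Hz.
28 Hz ≤ fs/2 = 30 Hz, appears at 28 Hz.
220 Hz mod fs = 40 Hz.
40 Hz > fs/2 = 30 Hz, folds to fs − 40 Hz = 20 Hz.
88 Hz and 208 Hz both map to 28 Hz.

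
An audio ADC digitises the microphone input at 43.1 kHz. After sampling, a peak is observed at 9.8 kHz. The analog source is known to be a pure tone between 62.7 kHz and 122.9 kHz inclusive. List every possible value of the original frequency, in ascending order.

76.4 kHz, 96 kHz, 119.5 kHz

Frequencies that alias to 9.8 kHz are k·fs ± 9.8 kHz for integer k ≥ 0.
k=0: 9.8 kHz.
k=1: 33.3 kHz, 52.9 kHz.
k=2: 76.4 kHz, 96 kHz.
k=3: 119.5 kHz, 139.1 kHz.
k=4: 162.6 kHz, 182.2 kHz.
Within [62.7 kHz, 122.9 kHz]: 76.4 kHz, 96 kHz, 119.5 kHz.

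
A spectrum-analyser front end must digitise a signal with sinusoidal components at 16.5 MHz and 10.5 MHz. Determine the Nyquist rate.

33 MHz

Highest-frequency component: 16.5 MHz.
Nyquist rate = 2 × 16.5 MHz = 33 MHz.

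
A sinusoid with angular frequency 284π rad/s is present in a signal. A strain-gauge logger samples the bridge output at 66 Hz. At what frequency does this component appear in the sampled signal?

ω = 284π rad/s → f = ω/(2π) = 142 Hz.
142 Hz mod fs = 10 Hz.
10 Hz ≤ fs/2 = 33 Hz, appears at 10 Hz.

10 Hz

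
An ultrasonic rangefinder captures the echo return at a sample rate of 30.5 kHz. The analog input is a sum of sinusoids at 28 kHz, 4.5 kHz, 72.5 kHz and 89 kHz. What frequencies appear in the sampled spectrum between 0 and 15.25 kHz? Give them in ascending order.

fs/2 = 15.25 kHz.
28 kHz > fs/2 = 15.25 kHz, folds to fs − 28 kHz = 2.5 kHz.
4.5 kHz ≤ fs/2 = 15.25 kHz, passes unchanged.
72.5 kHz mod fs = 11.5 kHz.
11.5 kHz ≤ fs/2 = 15.25 kHz, appears at 11.5 kHz.
89 kHz mod fs = 28 kHz.
28 kHz > fs/2 = 15.25 kHz, folds to fs − 28 kHz = 2.5 kHz.
Distinct values: {2.5 kHz, 4.5 kHz, 11.5 kHz}.

2.5 kHz, 4.5 kHz, 11.5 kHz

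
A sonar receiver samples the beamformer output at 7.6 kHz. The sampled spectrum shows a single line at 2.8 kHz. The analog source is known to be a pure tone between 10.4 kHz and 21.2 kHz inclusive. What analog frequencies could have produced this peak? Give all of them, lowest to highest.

10.4 kHz, 12.4 kHz, 18 kHz, 20 kHz

Frequencies that alias to 2.8 kHz are k·fs ± 2.8 kHz for integer k ≥ 0.
k=0: 2.8 kHz.
k=1: 4.8 kHz, 10.4 kHz.
k=2: 12.4 kHz, 18 kHz.
k=3: 20 kHz, 25.6 kHz.
k=4: 27.6 kHz, 33.2 kHz.
Within [10.4 kHz, 21.2 kHz]: 10.4 kHz, 12.4 kHz, 18 kHz, 20 kHz.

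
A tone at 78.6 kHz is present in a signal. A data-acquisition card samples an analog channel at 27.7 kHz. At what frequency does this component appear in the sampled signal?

4.5 kHz

78.6 kHz mod fs = 23.2 kHz.
23.2 kHz > fs/2 = 13.85 kHz, folds to fs − 23.2 kHz = 4.5 kHz.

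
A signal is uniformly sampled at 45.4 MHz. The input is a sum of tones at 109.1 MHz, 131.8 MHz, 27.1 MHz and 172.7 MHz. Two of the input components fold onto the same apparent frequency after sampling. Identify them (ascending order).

fs/2 = 22.7 MHz.
109.1 MHz mod fs = 18.3 MHz.
18.3 MHz ≤ fs/2 = 22.7 MHz, appears at 18.3 MHz.
131.8 MHz mod fs = 41 MHz.
41 MHz > fs/2 = 22.7 MHz, folds to fs − 41 MHz = 4.4 MHz.
27.1 MHz > fs/2 = 22.7 MHz, folds to fs − 27.1 MHz = 18.3 MHz.
172.7 MHz mod fs = 36.5 MHz.
36.5 MHz > fs/2 = 22.7 MHz, folds to fs − 36.5 MHz = 8.9 MHz.
27.1 MHz and 109.1 MHz both map to 18.3 MHz.

27.1 MHz, 109.1 MHz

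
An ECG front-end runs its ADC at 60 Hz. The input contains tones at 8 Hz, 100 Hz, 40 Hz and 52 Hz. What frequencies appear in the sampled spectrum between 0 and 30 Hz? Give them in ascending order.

fs/2 = 30 Hz.
8 Hz ≤ fs/2 = 30 Hz, passes unchanged.
100 Hz mod fs = 40 Hz.
40 Hz > fs/2 = 30 Hz, folds to fs − 40 Hz = 20 Hz.
40 Hz > fs/2 = 30 Hz, folds to fs − 40 Hz = 20 Hz.
52 Hz > fs/2 = 30 Hz, folds to fs − 52 Hz = 8 Hz.
Distinct values: {8 Hz, 20 Hz}.

8 Hz, 20 Hz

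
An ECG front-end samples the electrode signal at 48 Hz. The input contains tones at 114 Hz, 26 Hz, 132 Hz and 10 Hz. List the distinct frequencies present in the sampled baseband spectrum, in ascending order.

10 Hz, 12 Hz, 18 Hz, 22 Hz

fs/2 = 24 Hz.
114 Hz mod fs = 18 Hz.
18 Hz ≤ fs/2 = 24 Hz, appears at 18 Hz.
26 Hz > fs/2 = 24 Hz, folds to fs − 26 Hz = 22 Hz.
132 Hz mod fs = 36 Hz.
36 Hz > fs/2 = 24 Hz, folds to fs − 36 Hz = 12 Hz.
10 Hz ≤ fs/2 = 24 Hz, passes unchanged.
Distinct values: {10 Hz, 12 Hz, 18 Hz, 22 Hz}.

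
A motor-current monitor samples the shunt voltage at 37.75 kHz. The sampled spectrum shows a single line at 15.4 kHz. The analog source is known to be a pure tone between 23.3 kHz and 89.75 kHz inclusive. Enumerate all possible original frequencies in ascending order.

Frequencies that alias to 15.4 kHz are k·fs ± 15.4 kHz for integer k ≥ 0.
k=0: 15.4 kHz.
k=1: 22.35 kHz, 53.15 kHz.
k=2: 60.1 kHz, 90.9 kHz.
k=3: 97.85 kHz, 128.65 kHz.
Within [23.3 kHz, 89.75 kHz]: 53.15 kHz, 60.1 kHz.

53.15 kHz, 60.1 kHz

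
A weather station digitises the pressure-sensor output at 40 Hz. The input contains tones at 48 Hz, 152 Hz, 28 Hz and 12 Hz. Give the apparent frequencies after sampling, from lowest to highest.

8 Hz, 12 Hz

fs/2 = 20 Hz.
48 Hz mod fs = 8 Hz.
8 Hz ≤ fs/2 = 20 Hz, appears at 8 Hz.
152 Hz mod fs = 32 Hz.
32 Hz > fs/2 = 20 Hz, folds to fs − 32 Hz = 8 Hz.
28 Hz > fs/2 = 20 Hz, folds to fs − 28 Hz = 12 Hz.
12 Hz ≤ fs/2 = 20 Hz, passes unchanged.
Distinct values: {8 Hz, 12 Hz}.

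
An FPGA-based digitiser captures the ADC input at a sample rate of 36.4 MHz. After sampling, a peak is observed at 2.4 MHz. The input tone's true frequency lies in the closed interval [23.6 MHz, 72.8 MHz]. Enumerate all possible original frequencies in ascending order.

34 MHz, 38.8 MHz, 70.4 MHz

Frequencies that alias to 2.4 MHz are k·fs ± 2.4 MHz for integer k ≥ 0.
k=0: 2.4 MHz.
k=1: 34 MHz, 38.8 MHz.
k=2: 70.4 MHz, 75.2 MHz.
k=3: 106.8 MHz, 111.6 MHz.
Within [23.6 MHz, 72.8 MHz]: 34 MHz, 38.8 MHz, 70.4 MHz.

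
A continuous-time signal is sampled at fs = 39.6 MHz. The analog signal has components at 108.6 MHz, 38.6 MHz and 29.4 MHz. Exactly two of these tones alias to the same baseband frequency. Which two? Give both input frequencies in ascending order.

29.4 MHz, 108.6 MHz

fs/2 = 19.8 MHz.
108.6 MHz mod fs = 29.4 MHz.
29.4 MHz > fs/2 = 19.8 MHz, folds to fs − 29.4 MHz = 10.2 MHz.
38.6 MHz > fs/2 = 19.8 MHz, folds to fs − 38.6 MHz = 1 MHz.
29.4 MHz > fs/2 = 19.8 MHz, folds to fs − 29.4 MHz = 10.2 MHz.
29.4 MHz and 108.6 MHz both map to 10.2 MHz.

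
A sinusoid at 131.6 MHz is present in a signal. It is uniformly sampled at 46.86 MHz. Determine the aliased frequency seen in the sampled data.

8.98 MHz

131.6 MHz mod fs = 37.88 MHz.
37.88 MHz > fs/2 = 23.43 MHz, folds to fs − 37.88 MHz = 8.98 MHz.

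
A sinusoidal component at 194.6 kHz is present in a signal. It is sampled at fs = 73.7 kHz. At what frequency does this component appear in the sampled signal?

194.6 kHz mod fs = 47.2 kHz.
47.2 kHz > fs/2 = 36.85 kHz, folds to fs − 47.2 kHz = 26.5 kHz.

26.5 kHz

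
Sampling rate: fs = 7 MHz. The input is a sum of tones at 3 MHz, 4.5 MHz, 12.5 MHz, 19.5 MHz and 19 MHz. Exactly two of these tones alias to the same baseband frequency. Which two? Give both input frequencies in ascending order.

fs/2 = 3.5 MHz.
3 MHz ≤ fs/2 = 3.5 MHz, passes unchanged.
4.5 MHz > fs/2 = 3.5 MHz, folds to fs − 4.5 MHz = 2.5 MHz.
12.5 MHz mod fs = 5.5 MHz.
5.5 MHz > fs/2 = 3.5 MHz, folds to fs − 5.5 MHz = 1.5 MHz.
19.5 MHz mod fs = 5.5 MHz.
5.5 MHz > fs/2 = 3.5 MHz, folds to fs − 5.5 MHz = 1.5 MHz.
19 MHz mod fs = 5 MHz.
5 MHz > fs/2 = 3.5 MHz, folds to fs − 5 MHz = 2 MHz.
12.5 MHz and 19.5 MHz both map to 1.5 MHz.

12.5 MHz, 19.5 MHz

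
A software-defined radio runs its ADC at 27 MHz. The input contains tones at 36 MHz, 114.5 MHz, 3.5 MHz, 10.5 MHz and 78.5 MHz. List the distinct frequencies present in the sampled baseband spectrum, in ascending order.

fs/2 = 13.5 MHz.
36 MHz mod fs = 9 MHz.
9 MHz ≤ fs/2 = 13.5 MHz, appears at 9 MHz.
114.5 MHz mod fs = 6.5 MHz.
6.5 MHz ≤ fs/2 = 13.5 MHz, appears at 6.5 MHz.
3.5 MHz ≤ fs/2 = 13.5 MHz, passes unchanged.
10.5 MHz ≤ fs/2 = 13.5 MHz, passes unchanged.
78.5 MHz mod fs = 24.5 MHz.
24.5 MHz > fs/2 = 13.5 MHz, folds to fs − 24.5 MHz = 2.5 MHz.
Distinct values: {2.5 MHz, 3.5 MHz, 6.5 MHz, 9 MHz, 10.5 MHz}.

2.5 MHz, 3.5 MHz, 6.5 MHz, 9 MHz, 10.5 MHz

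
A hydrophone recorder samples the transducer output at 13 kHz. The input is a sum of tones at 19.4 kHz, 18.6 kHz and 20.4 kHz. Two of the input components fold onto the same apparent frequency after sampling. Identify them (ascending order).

18.6 kHz, 20.4 kHz

fs/2 = 6.5 kHz.
19.4 kHz mod fs = 6.4 kHz.
6.4 kHz ≤ fs/2 = 6.5 kHz, appears at 6.4 kHz.
18.6 kHz mod fs = 5.6 kHz.
5.6 kHz ≤ fs/2 = 6.5 kHz, appears at 5.6 kHz.
20.4 kHz mod fs = 7.4 kHz.
7.4 kHz > fs/2 = 6.5 kHz, folds to fs − 7.4 kHz = 5.6 kHz.
18.6 kHz and 20.4 kHz both map to 5.6 kHz.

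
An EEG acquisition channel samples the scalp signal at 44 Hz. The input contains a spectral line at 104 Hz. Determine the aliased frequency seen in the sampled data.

16 Hz

104 Hz mod fs = 16 Hz.
16 Hz ≤ fs/2 = 22 Hz, appears at 16 Hz.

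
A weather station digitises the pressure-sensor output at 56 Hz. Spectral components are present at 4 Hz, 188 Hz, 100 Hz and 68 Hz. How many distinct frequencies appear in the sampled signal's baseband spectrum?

3

fs/2 = 28 Hz.
4 Hz ≤ fs/2 = 28 Hz, passes unchanged.
188 Hz mod fs = 20 Hz.
20 Hz ≤ fs/2 = 28 Hz, appears at 20 Hz.
100 Hz mod fs = 44 Hz.
44 Hz > fs/2 = 28 Hz, folds to fs − 44 Hz = 12 Hz.
68 Hz mod fs = 12 Hz.
12 Hz ≤ fs/2 = 28 Hz, appears at 12 Hz.
Distinct values: {4 Hz, 12 Hz, 20 Hz} → 3.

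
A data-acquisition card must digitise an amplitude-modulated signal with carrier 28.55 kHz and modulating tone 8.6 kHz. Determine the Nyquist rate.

AM sidebands sit at fc ± fm = 19.95 kHz and 37.15 kHz.
Highest-frequency component: 37.15 kHz.
Nyquist rate = 2 × 37.15 kHz = 74.3 kHz.

74.3 kHz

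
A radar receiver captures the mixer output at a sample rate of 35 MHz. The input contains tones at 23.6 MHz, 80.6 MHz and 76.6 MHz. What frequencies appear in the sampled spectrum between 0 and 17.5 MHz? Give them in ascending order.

fs/2 = 17.5 MHz.
23.6 MHz > fs/2 = 17.5 MHz, folds to fs − 23.6 MHz = 11.4 MHz.
80.6 MHz mod fs = 10.6 MHz.
10.6 MHz ≤ fs/2 = 17.5 MHz, appears at 10.6 MHz.
76.6 MHz mod fs = 6.6 MHz.
6.6 MHz ≤ fs/2 = 17.5 MHz, appears at 6.6 MHz.
Distinct values: {6.6 MHz, 10.6 MHz, 11.4 MHz}.

6.6 MHz, 10.6 MHz, 11.4 MHz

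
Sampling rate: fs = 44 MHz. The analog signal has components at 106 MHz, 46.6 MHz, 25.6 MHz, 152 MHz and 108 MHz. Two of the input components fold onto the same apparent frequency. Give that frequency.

fs/2 = 22 MHz.
106 MHz mod fs = 18 MHz.
18 MHz ≤ fs/2 = 22 MHz, appears at 18 MHz.
46.6 MHz mod fs = 2.6 MHz.
2.6 MHz ≤ fs/2 = 22 MHz, appears at 2.6 MHz.
25.6 MHz > fs/2 = 22 MHz, folds to fs − 25.6 MHz = 18.4 MHz.
152 MHz mod fs = 20 MHz.
20 MHz ≤ fs/2 = 22 MHz, appears at 20 MHz.
108 MHz mod fs = 20 MHz.
20 MHz ≤ fs/2 = 22 MHz, appears at 20 MHz.
108 MHz and 152 MHz both map to 20 MHz.

20 MHz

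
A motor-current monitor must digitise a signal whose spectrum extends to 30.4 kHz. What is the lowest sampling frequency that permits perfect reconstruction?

Nyquist rate = 2 × 30.4 kHz = 60.8 kHz.

60.8 kHz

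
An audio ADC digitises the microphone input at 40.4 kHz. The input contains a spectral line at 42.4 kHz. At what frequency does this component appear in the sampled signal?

42.4 kHz mod fs = 2 kHz.
2 kHz ≤ fs/2 = 20.2 kHz, appears at 2 kHz.

2 kHz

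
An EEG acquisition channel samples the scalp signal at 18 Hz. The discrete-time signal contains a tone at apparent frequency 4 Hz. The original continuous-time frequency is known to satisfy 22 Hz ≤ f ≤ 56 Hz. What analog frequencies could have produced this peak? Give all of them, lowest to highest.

Frequencies that alias to 4 Hz are k·fs ± 4 Hz for integer k ≥ 0.
k=0: 4 Hz.
k=1: 14 Hz, 22 Hz.
k=2: 32 Hz, 40 Hz.
k=3: 50 Hz, 58 Hz.
k=4: 68 Hz, 76 Hz.
Within [22 Hz, 56 Hz]: 22 Hz, 32 Hz, 40 Hz, 50 Hz.

22 Hz, 32 Hz, 40 Hz, 50 Hz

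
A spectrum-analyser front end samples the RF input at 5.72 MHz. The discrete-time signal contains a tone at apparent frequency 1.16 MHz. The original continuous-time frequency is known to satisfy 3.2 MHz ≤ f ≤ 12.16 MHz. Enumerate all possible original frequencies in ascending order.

4.56 MHz, 6.88 MHz, 10.28 MHz

Frequencies that alias to 1.16 MHz are k·fs ± 1.16 MHz for integer k ≥ 0.
k=0: 1.16 MHz.
k=1: 4.56 MHz, 6.88 MHz.
k=2: 10.28 MHz, 12.6 MHz.
k=3: 16 MHz, 18.32 MHz.
Within [3.2 MHz, 12.16 MHz]: 4.56 MHz, 6.88 MHz, 10.28 MHz.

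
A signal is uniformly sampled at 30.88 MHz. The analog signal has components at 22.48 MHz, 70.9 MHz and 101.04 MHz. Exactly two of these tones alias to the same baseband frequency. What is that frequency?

8.4 MHz

fs/2 = 15.44 MHz.
22.48 MHz > fs/2 = 15.44 MHz, folds to fs − 22.48 MHz = 8.4 MHz.
70.9 MHz mod fs = 9.14 MHz.
9.14 MHz ≤ fs/2 = 15.44 MHz, appears at 9.14 MHz.
101.04 MHz mod fs = 8.4 MHz.
8.4 MHz ≤ fs/2 = 15.44 MHz, appears at 8.4 MHz.
22.48 MHz and 101.04 MHz both map to 8.4 MHz.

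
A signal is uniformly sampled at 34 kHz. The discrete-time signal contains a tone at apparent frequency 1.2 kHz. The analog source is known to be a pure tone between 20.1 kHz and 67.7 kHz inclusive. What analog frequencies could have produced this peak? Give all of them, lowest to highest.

Frequencies that alias to 1.2 kHz are k·fs ± 1.2 kHz for integer k ≥ 0.
k=0: 1.2 kHz.
k=1: 32.8 kHz, 35.2 kHz.
k=2: 66.8 kHz, 69.2 kHz.
k=3: 100.8 kHz, 103.2 kHz.
Within [20.1 kHz, 67.7 kHz]: 32.8 kHz, 35.2 kHz, 66.8 kHz.

32.8 kHz, 35.2 kHz, 66.8 kHz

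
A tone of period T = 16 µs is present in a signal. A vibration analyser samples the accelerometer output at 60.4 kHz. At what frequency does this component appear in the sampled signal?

2.1 kHz

T = 16 µs → f = 1/T = 62.5 kHz.
62.5 kHz mod fs = 2.1 kHz.
2.1 kHz ≤ fs/2 = 30.2 kHz, appears at 2.1 kHz.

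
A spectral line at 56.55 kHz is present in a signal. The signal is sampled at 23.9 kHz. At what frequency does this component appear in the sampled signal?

56.55 kHz mod fs = 8.75 kHz.
8.75 kHz ≤ fs/2 = 11.95 kHz, appears at 8.75 kHz.

8.75 kHz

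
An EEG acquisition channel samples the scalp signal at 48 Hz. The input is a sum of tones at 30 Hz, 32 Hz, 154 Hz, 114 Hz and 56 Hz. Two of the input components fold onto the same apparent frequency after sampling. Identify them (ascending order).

fs/2 = 24 Hz.
30 Hz > fs/2 = 24 Hz, folds to fs − 30 Hz = 18 Hz.
32 Hz > fs/2 = 24 Hz, folds to fs − 32 Hz = 16 Hz.
154 Hz mod fs = 10 Hz.
10 Hz ≤ fs/2 = 24 Hz, appears at 10 Hz.
114 Hz mod fs = 18 Hz.
18 Hz ≤ fs/2 = 24 Hz, appears at 18 Hz.
56 Hz mod fs = 8 Hz.
8 Hz ≤ fs/2 = 24 Hz, appears at 8 Hz.
30 Hz and 114 Hz both map to 18 Hz.

30 Hz, 114 Hz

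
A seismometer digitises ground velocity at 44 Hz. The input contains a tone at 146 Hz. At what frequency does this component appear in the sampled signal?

14 Hz

146 Hz mod fs = 14 Hz.
14 Hz ≤ fs/2 = 22 Hz, appears at 14 Hz.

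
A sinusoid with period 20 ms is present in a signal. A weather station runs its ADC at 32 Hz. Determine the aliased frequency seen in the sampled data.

T = 20 ms → f = 1/T = 50 Hz.
50 Hz mod fs = 18 Hz.
18 Hz > fs/2 = 16 Hz, folds to fs − 18 Hz = 14 Hz.

14 Hz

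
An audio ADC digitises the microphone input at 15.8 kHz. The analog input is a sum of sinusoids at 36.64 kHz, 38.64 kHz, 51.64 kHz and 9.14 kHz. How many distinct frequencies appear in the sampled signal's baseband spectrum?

4

fs/2 = 7.9 kHz.
36.64 kHz mod fs = 5.04 kHz.
5.04 kHz ≤ fs/2 = 7.9 kHz, appears at 5.04 kHz.
38.64 kHz mod fs = 7.04 kHz.
7.04 kHz ≤ fs/2 = 7.9 kHz, appears at 7.04 kHz.
51.64 kHz mod fs = 4.24 kHz.
4.24 kHz ≤ fs/2 = 7.9 kHz, appears at 4.24 kHz.
9.14 kHz > fs/2 = 7.9 kHz, folds to fs − 9.14 kHz = 6.66 kHz.
Distinct values: {4.24 kHz, 5.04 kHz, 6.66 kHz, 7.04 kHz} → 4.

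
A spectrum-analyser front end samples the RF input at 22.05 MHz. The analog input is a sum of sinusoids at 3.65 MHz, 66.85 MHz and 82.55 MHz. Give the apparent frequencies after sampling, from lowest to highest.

0.7 MHz, 3.65 MHz, 5.65 MHz

fs/2 = 11.025 MHz.
3.65 MHz ≤ fs/2 = 11.025 MHz, passes unchanged.
66.85 MHz mod fs = 0.7 MHz.
0.7 MHz ≤ fs/2 = 11.025 MHz, appears at 0.7 MHz.
82.55 MHz mod fs = 16.4 MHz.
16.4 MHz > fs/2 = 11.025 MHz, folds to fs − 16.4 MHz = 5.65 MHz.
Distinct values: {0.7 MHz, 3.65 MHz, 5.65 MHz}.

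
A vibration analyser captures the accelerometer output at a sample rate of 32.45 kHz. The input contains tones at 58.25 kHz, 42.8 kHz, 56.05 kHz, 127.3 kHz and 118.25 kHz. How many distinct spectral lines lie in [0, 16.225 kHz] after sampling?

5

fs/2 = 16.225 kHz.
58.25 kHz mod fs = 25.8 kHz.
25.8 kHz > fs/2 = 16.225 kHz, folds to fs − 25.8 kHz = 6.65 kHz.
42.8 kHz mod fs = 10.35 kHz.
10.35 kHz ≤ fs/2 = 16.225 kHz, appears at 10.35 kHz.
56.05 kHz mod fs = 23.6 kHz.
23.6 kHz > fs/2 = 16.225 kHz, folds to fs − 23.6 kHz = 8.85 kHz.
127.3 kHz mod fs = 29.95 kHz.
29.95 kHz > fs/2 = 16.225 kHz, folds to fs − 29.95 kHz = 2.5 kHz.
118.25 kHz mod fs = 20.9 kHz.
20.9 kHz > fs/2 = 16.225 kHz, folds to fs − 20.9 kHz = 11.55 kHz.
Distinct values: {2.5 kHz, 6.65 kHz, 8.85 kHz, 10.35 kHz, 11.55 kHz} → 5.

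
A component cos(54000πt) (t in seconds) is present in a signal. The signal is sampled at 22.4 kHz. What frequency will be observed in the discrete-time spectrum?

ω = 54000π rad/s → f = ω/(2π) = 27000 Hz = 27 kHz.
27 kHz mod fs = 4.6 kHz.
4.6 kHz ≤ fs/2 = 11.2 kHz, appears at 4.6 kHz.

4.6 kHz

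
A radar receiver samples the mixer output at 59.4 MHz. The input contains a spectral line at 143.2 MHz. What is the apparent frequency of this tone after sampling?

24.4 MHz

143.2 MHz mod fs = 24.4 MHz.
24.4 MHz ≤ fs/2 = 29.7 MHz, appears at 24.4 MHz.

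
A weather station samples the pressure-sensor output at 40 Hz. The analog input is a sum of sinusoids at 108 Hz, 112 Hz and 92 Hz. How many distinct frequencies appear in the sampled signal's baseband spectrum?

2

fs/2 = 20 Hz.
108 Hz mod fs = 28 Hz.
28 Hz > fs/2 = 20 Hz, folds to fs − 28 Hz = 12 Hz.
112 Hz mod fs = 32 Hz.
32 Hz > fs/2 = 20 Hz, folds to fs − 32 Hz = 8 Hz.
92 Hz mod fs = 12 Hz.
12 Hz ≤ fs/2 = 20 Hz, appears at 12 Hz.
Distinct values: {8 Hz, 12 Hz} → 2.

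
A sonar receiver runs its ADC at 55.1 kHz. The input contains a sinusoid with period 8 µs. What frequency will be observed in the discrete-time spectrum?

14.8 kHz

T = 8 µs → f = 1/T = 125 kHz.
125 kHz mod fs = 14.8 kHz.
14.8 kHz ≤ fs/2 = 27.55 kHz, appears at 14.8 kHz.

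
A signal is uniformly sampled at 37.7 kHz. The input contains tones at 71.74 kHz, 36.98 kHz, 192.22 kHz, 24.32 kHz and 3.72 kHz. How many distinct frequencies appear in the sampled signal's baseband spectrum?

fs/2 = 18.85 kHz.
71.74 kHz mod fs = 34.04 kHz.
34.04 kHz > fs/2 = 18.85 kHz, folds to fs − 34.04 kHz = 3.66 kHz.
36.98 kHz > fs/2 = 18.85 kHz, folds to fs − 36.98 kHz = 0.72 kHz.
192.22 kHz mod fs = 3.72 kHz.
3.72 kHz ≤ fs/2 = 18.85 kHz, appears at 3.72 kHz.
24.32 kHz > fs/2 = 18.85 kHz, folds to fs − 24.32 kHz = 13.38 kHz.
3.72 kHz ≤ fs/2 = 18.85 kHz, passes unchanged.
Distinct values: {0.72 kHz, 3.66 kHz, 3.72 kHz, 13.38 kHz} → 4.

4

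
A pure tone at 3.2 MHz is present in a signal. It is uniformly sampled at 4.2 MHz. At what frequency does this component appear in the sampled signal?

1 MHz

3.2 MHz > fs/2 = 2.1 MHz, folds to fs − 3.2 MHz = 1 MHz.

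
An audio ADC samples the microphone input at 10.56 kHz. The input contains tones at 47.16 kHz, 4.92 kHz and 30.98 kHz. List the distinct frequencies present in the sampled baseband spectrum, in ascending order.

fs/2 = 5.28 kHz.
47.16 kHz mod fs = 4.92 kHz.
4.92 kHz ≤ fs/2 = 5.28 kHz, appears at 4.92 kHz.
4.92 kHz ≤ fs/2 = 5.28 kHz, passes unchanged.
30.98 kHz mod fs = 9.86 kHz.
9.86 kHz > fs/2 = 5.28 kHz, folds to fs − 9.86 kHz = 0.7 kHz.
Distinct values: {0.7 kHz, 4.92 kHz}.

0.7 kHz, 4.92 kHz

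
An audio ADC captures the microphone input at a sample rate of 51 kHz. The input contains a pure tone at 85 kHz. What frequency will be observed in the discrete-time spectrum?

17 kHz

85 kHz mod fs = 34 kHz.
34 kHz > fs/2 = 25.5 kHz, folds to fs − 34 kHz = 17 kHz.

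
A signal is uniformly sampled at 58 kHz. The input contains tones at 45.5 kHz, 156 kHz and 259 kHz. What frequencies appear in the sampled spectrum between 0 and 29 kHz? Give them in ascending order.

fs/2 = 29 kHz.
45.5 kHz > fs/2 = 29 kHz, folds to fs − 45.5 kHz = 12.5 kHz.
156 kHz mod fs = 40 kHz.
40 kHz > fs/2 = 29 kHz, folds to fs − 40 kHz = 18 kHz.
259 kHz mod fs = 27 kHz.
27 kHz ≤ fs/2 = 29 kHz, appears at 27 kHz.
Distinct values: {12.5 kHz, 18 kHz, 27 kHz}.

12.5 kHz, 18 kHz, 27 kHz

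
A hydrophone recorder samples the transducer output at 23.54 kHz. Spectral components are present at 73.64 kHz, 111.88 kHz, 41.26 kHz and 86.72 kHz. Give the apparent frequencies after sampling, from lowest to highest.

fs/2 = 11.77 kHz.
73.64 kHz mod fs = 3.02 kHz.
3.02 kHz ≤ fs/2 = 11.77 kHz, appears at 3.02 kHz.
111.88 kHz mod fs = 17.72 kHz.
17.72 kHz > fs/2 = 11.77 kHz, folds to fs − 17.72 kHz = 5.82 kHz.
41.26 kHz mod fs = 17.72 kHz.
17.72 kHz > fs/2 = 11.77 kHz, folds to fs − 17.72 kHz = 5.82 kHz.
86.72 kHz mod fs = 16.1 kHz.
16.1 kHz > fs/2 = 11.77 kHz, folds to fs − 16.1 kHz = 7.44 kHz.
Distinct values: {3.02 kHz, 5.82 kHz, 7.44 kHz}.

3.02 kHz, 5.82 kHz, 7.44 kHz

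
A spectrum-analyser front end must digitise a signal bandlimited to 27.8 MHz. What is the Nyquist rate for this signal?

55.6 MHz

Nyquist rate = 2 × 27.8 MHz = 55.6 MHz.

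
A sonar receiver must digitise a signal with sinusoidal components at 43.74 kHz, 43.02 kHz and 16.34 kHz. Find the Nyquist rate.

87.48 kHz

Highest-frequency component: 43.74 kHz.
Nyquist rate = 2 × 43.74 kHz = 87.48 kHz.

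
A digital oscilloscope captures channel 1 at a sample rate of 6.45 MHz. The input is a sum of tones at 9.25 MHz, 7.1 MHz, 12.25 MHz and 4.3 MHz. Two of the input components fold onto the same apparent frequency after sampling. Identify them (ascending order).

fs/2 = 3.225 MHz.
9.25 MHz mod fs = 2.8 MHz.
2.8 MHz ≤ fs/2 = 3.225 MHz, appears at 2.8 MHz.
7.1 MHz mod fs = 0.65 MHz.
0.65 MHz ≤ fs/2 = 3.225 MHz, appears at 0.65 MHz.
12.25 MHz mod fs = 5.8 MHz.
5.8 MHz > fs/2 = 3.225 MHz, folds to fs − 5.8 MHz = 0.65 MHz.
4.3 MHz > fs/2 = 3.225 MHz, folds to fs − 4.3 MHz = 2.15 MHz.
7.1 MHz and 12.25 MHz both map to 0.65 MHz.

7.1 MHz, 12.25 MHz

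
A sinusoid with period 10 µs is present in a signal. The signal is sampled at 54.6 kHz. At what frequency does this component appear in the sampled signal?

T = 10 µs → f = 1/T = 100 kHz.
100 kHz mod fs = 45.4 kHz.
45.4 kHz > fs/2 = 27.3 kHz, folds to fs − 45.4 kHz = 9.2 kHz.

9.2 kHz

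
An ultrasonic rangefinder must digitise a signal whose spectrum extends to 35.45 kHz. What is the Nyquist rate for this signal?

Nyquist rate = 2 × 35.45 kHz = 70.9 kHz.

70.9 kHz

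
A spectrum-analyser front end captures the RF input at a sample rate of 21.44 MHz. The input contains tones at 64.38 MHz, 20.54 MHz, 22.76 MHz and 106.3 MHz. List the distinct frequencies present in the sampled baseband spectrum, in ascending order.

fs/2 = 10.72 MHz.
64.38 MHz mod fs = 0.06 MHz.
0.06 MHz ≤ fs/2 = 10.72 MHz, appears at 0.06 MHz.
20.54 MHz > fs/2 = 10.72 MHz, folds to fs − 20.54 MHz = 0.9 MHz.
22.76 MHz mod fs = 1.32 MHz.
1.32 MHz ≤ fs/2 = 10.72 MHz, appears at 1.32 MHz.
106.3 MHz mod fs = 20.54 MHz.
20.54 MHz > fs/2 = 10.72 MHz, folds to fs − 20.54 MHz = 0.9 MHz.
Distinct values: {0.06 MHz, 0.9 MHz, 1.32 MHz}.

0.06 MHz, 0.9 MHz, 1.32 MHz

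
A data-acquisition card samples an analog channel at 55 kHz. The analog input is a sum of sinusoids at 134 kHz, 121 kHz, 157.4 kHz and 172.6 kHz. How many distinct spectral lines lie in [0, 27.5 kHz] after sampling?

3

fs/2 = 27.5 kHz.
134 kHz mod fs = 24 kHz.
24 kHz ≤ fs/2 = 27.5 kHz, appears at 24 kHz.
121 kHz mod fs = 11 kHz.
11 kHz ≤ fs/2 = 27.5 kHz, appears at 11 kHz.
157.4 kHz mod fs = 47.4 kHz.
47.4 kHz > fs/2 = 27.5 kHz, folds to fs − 47.4 kHz = 7.6 kHz.
172.6 kHz mod fs = 7.6 kHz.
7.6 kHz ≤ fs/2 = 27.5 kHz, appears at 7.6 kHz.
Distinct values: {7.6 kHz, 11 kHz, 24 kHz} → 3.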